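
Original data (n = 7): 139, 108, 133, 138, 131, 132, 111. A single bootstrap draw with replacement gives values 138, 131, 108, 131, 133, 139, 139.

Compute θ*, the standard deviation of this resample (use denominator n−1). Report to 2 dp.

θ* = 10.87

Mean = 131.2857; sum of squared deviations = 709.4286
s² = 709.4286 / 6 = 118.2381
s = √118.2381 = 10.87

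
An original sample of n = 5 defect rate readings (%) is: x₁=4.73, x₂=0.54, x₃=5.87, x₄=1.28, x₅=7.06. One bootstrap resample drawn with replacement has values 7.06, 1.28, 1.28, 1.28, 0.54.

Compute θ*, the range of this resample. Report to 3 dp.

θ* = 6.520

Range = 7.06 − 0.54 = 6.520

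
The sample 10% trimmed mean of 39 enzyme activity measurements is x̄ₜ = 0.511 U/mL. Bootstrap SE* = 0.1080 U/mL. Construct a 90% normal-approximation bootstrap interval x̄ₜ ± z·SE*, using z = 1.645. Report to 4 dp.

Margin = 1.645 × 0.1080 = 0.17766
Interval: 0.511 ± 0.17766

(0.3333, 0.6887)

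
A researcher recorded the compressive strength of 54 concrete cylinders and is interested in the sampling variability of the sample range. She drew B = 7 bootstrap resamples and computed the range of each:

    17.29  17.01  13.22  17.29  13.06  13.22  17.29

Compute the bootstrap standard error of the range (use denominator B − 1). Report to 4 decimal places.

SE* = 2.1695

Bootstrap SE is the standard deviation of the 7 replicate ranges.
Mean of replicates: (17.29 + 17.01 + 13.22 + 17.29 + 13.06 + 13.22 + 17.29) / 7 = 108.38000 / 7 = 15.48286
Sum of squared deviations: (+1.80714)² + (+1.52714)² + (−2.26286)² + (+1.80714)² + (−2.42286)² + (−2.26286)² + (+1.80714)² = 28.24074
Variance = 28.24074 / 6 = 4.70679
SE* = √4.70679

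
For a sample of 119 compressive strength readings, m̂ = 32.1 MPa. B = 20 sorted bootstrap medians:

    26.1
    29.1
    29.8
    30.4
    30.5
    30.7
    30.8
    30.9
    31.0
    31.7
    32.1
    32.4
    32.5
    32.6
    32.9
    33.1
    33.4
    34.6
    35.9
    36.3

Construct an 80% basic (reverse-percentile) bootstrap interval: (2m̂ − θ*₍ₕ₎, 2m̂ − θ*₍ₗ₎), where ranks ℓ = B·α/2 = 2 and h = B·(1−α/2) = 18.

(29.6, 35.1)

Percentile endpoints at ranks 2 and 18: θ*₍2₎ = 29.1, θ*₍18₎ = 34.6.
Basic interval reflects these around m̂:
  lower = 2 × 32.1 − 34.6 = 29.6
  upper = 2 × 32.1 − 29.1 = 35.1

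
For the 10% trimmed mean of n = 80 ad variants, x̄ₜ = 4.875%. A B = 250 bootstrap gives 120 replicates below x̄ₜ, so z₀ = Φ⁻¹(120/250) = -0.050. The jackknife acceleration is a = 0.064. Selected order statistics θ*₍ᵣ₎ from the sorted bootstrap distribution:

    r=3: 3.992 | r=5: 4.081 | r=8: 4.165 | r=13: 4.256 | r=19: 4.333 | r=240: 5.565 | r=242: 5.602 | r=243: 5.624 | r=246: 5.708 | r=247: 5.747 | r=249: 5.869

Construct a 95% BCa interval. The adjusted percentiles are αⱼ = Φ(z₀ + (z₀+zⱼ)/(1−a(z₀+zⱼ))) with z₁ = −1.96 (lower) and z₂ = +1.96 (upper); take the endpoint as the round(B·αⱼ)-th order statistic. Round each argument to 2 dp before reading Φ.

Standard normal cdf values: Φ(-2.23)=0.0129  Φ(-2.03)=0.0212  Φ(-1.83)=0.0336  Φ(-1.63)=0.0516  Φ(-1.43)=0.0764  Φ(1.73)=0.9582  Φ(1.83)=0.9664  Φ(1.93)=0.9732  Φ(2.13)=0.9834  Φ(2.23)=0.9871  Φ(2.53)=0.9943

Lower: z₀ + z₁ = -0.050 + (-1.960) = -2.010; 1 − a(z₀+z₁) = 1 − (0.064)(-2.010) = 1.1286; argument = -0.050 + (-2.010)/1.1286 = -1.8309 → -1.83.
α₁ = Φ(-1.83) = 0.0336; rank = round(250 × 0.0336) = 8; θ*₍8₎ = 4.165.
Upper: z₀ + z₂ = 1.910; 1 − a(z₀+z₂) = 0.8778; argument = 2.1260 → 2.13; α₂ = 0.9834; rank = 246; θ*₍246₎ = 5.708.

(4.165, 5.708)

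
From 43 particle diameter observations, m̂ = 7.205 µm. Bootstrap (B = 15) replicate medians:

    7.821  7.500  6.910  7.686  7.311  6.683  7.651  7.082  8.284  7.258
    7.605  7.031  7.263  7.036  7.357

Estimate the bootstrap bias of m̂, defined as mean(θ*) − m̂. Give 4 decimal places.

mean(θ*) = (7.821 + 7.500 + 6.910 + 7.686 + 7.311 + 6.683 + 7.651 + 7.082 + 8.284 + 7.258 + 7.605 + 7.031 + 7.263 + 7.036 + 7.357) / 15 = 7.36520
bias = 7.36520 − 7.205

bias = +0.1602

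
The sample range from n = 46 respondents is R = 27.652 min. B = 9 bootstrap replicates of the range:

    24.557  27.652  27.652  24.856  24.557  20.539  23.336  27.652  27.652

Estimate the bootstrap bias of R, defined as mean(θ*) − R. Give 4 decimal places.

mean(θ*) = (24.557 + 27.652 + 27.652 + 24.856 + 24.557 + 20.539 + 23.336 + 27.652 + 27.652) / 9 = 25.38367
bias = 25.38367 − 27.652

bias = −2.2683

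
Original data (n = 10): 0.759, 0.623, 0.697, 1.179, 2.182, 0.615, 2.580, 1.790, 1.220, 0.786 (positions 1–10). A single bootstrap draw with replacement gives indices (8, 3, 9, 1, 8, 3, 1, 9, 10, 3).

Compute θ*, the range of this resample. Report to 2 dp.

θ* = 1.09

Resample values: 1.790, 0.697, 1.220, 0.759, 1.790, 0.697, 0.759, 1.220, 0.786, 0.697.
Range = 1.790 − 0.697 = 1.09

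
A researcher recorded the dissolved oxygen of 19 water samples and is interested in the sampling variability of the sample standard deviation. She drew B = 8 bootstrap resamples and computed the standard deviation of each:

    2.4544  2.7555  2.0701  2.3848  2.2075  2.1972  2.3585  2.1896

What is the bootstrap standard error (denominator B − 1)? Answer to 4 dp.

Bootstrap SE is the standard deviation of the 8 replicate standard deviations.
Mean of replicates: (2.4544 + 2.7555 + 2.0701 + 2.3848 + 2.2075 + 2.1972 + 2.3585 + 2.1896) / 8 = 18.61760 / 8 = 2.32720
Sum of squared deviations: (+0.12720)² + (+0.42830)² + (−0.25710)² + (+0.05760)² + (−0.11970)² + (−0.13000)² + (+0.03130)² + (−0.13760)² = 0.32018
Variance = 0.32018 / 7 = 0.04574
SE* = √0.04574

SE* = 0.2139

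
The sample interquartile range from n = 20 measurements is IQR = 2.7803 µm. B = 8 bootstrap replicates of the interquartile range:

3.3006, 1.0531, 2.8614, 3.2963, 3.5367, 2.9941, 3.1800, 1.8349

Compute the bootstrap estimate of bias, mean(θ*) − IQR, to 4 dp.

mean(θ*) = (3.3006 + 1.0531 + 2.8614 + 3.2963 + 3.5367 + 2.9941 + 3.1800 + 1.8349) / 8 = 2.75714
bias = 2.75714 − 2.7803

bias = −0.0232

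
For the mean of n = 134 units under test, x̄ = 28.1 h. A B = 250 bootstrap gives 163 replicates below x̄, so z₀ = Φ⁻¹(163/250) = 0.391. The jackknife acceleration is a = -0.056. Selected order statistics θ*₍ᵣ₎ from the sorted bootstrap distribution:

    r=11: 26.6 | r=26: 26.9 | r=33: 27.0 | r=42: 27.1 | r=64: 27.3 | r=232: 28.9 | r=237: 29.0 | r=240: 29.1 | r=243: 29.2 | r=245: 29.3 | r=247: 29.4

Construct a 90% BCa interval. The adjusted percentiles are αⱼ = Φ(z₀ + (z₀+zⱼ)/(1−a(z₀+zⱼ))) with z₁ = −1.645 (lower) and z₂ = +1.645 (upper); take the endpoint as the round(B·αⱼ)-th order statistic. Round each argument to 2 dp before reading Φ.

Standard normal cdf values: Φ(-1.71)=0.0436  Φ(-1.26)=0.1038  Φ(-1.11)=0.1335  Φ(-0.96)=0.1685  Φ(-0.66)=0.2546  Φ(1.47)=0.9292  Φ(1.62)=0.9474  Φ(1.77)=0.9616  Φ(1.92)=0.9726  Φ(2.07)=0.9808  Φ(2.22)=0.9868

Lower: z₀ + z₁ = 0.391 + (-1.645) = -1.254; 1 − a(z₀+z₁) = 1 − (-0.056)(-1.254) = 0.9298; argument = 0.391 + (-1.254)/0.9298 = -0.9577 → -0.96.
α₁ = Φ(-0.96) = 0.1685; rank = round(250 × 0.1685) = 42; θ*₍42₎ = 27.1.
Upper: z₀ + z₂ = 2.036; 1 − a(z₀+z₂) = 1.1140; argument = 2.2186 → 2.22; α₂ = 0.9868; rank = 247; θ*₍247₎ = 29.4.

(27.1, 29.4)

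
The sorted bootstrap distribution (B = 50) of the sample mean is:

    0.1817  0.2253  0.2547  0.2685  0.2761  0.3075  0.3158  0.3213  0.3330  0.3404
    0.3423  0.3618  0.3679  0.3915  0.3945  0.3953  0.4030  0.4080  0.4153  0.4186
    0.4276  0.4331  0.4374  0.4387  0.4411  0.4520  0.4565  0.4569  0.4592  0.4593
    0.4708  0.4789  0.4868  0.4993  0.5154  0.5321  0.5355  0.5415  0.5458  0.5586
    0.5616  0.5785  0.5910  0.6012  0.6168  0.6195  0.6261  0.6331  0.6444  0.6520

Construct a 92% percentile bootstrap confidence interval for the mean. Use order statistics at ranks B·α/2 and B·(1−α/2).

α = 0.08; lower rank = 50 × 0.040 = 2; upper rank = 50 × 0.960 = 48.
The 2nd smallest replicate is 0.2253; the 48th is 0.6331.

(0.2253, 0.6331)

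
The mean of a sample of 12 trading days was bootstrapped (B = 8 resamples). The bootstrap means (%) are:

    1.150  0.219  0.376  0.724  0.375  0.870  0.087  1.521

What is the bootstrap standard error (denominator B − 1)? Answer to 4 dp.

Bootstrap SE is the standard deviation of the 8 replicate means.
Mean of replicates: (1.150 + 0.219 + 0.376 + 0.724 + 0.375 + 0.870 + 0.087 + 1.521) / 8 = 5.32200 / 8 = 0.66525
Sum of squared deviations: (+0.48475)² + (−0.44625)² + (−0.28925)² + (+0.05875)² + (−0.29025)² + (+0.20475)² + (−0.57825)² + (+0.85575)² = 1.71409
Variance = 1.71409 / 7 = 0.24487
SE* = √0.24487

SE* = 0.4948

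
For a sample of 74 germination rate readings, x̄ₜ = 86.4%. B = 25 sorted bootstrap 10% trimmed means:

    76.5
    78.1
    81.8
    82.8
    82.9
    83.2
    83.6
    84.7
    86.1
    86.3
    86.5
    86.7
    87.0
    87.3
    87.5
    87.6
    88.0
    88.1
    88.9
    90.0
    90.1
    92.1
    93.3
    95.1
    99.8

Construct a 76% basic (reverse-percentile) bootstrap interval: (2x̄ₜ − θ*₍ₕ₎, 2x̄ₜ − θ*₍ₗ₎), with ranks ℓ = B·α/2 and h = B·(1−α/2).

Percentile endpoints at ranks 3 and 22: θ*₍3₎ = 81.8, θ*₍22₎ = 92.1.
Basic interval reflects these around x̄ₜ:
  lower = 2 × 86.4 − 92.1 = 80.7
  upper = 2 × 86.4 − 81.8 = 91.0

(80.7, 91.0)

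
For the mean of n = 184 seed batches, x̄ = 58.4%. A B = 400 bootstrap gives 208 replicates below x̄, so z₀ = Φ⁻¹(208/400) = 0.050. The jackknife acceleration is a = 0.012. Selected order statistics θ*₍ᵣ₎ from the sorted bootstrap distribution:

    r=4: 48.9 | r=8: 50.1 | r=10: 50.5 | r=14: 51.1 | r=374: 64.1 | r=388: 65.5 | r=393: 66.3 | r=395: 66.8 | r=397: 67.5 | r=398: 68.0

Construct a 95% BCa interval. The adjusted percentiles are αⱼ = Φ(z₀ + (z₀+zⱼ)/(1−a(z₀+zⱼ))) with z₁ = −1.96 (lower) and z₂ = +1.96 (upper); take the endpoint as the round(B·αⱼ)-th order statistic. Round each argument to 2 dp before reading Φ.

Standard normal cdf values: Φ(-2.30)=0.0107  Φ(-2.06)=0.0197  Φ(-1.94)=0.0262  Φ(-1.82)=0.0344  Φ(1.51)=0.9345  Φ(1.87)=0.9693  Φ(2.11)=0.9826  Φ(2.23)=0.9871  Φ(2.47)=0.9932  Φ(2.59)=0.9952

(51.1, 66.3)

Lower: z₀ + z₁ = 0.050 + (-1.960) = -1.910; 1 − a(z₀+z₁) = 1 − (0.012)(-1.910) = 1.0229; argument = 0.050 + (-1.910)/1.0229 = -1.8172 → -1.82.
α₁ = Φ(-1.82) = 0.0344; rank = round(400 × 0.0344) = 14; θ*₍14₎ = 51.1.
Upper: z₀ + z₂ = 2.010; 1 − a(z₀+z₂) = 0.9759; argument = 2.1097 → 2.11; α₂ = 0.9826; rank = 393; θ*₍393₎ = 66.3.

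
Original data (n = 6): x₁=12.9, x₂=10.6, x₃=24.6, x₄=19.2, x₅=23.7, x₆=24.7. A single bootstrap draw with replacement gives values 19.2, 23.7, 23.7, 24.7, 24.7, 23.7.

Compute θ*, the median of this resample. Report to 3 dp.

θ* = 23.700

Sorted: 19.2, 23.7, 23.7, 23.7, 24.7, 24.7
Median = average of the two middle values = 23.700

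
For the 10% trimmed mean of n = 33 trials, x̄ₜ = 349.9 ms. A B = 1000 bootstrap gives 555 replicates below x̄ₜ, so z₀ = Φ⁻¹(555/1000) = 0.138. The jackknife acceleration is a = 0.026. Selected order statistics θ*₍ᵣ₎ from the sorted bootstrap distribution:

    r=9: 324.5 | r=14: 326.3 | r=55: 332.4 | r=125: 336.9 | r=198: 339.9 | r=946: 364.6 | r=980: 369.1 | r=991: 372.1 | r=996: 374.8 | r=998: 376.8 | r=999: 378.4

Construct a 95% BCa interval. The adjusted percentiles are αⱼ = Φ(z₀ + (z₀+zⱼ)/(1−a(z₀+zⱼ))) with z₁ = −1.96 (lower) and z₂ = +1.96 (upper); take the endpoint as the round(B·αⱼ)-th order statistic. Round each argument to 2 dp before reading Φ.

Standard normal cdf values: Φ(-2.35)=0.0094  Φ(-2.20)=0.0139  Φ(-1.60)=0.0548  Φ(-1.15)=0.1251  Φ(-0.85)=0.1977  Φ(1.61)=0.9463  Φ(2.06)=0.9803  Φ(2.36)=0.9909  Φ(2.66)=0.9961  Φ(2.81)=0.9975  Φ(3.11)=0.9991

Lower: z₀ + z₁ = 0.138 + (-1.960) = -1.822; 1 − a(z₀+z₁) = 1 − (0.026)(-1.822) = 1.0474; argument = 0.138 + (-1.822)/1.0474 = -1.6016 → -1.60.
α₁ = Φ(-1.60) = 0.0548; rank = round(1000 × 0.0548) = 55; θ*₍55₎ = 332.4.
Upper: z₀ + z₂ = 2.098; 1 − a(z₀+z₂) = 0.9455; argument = 2.3570 → 2.36; α₂ = 0.9909; rank = 991; θ*₍991₎ = 372.1.

(332.4, 372.1)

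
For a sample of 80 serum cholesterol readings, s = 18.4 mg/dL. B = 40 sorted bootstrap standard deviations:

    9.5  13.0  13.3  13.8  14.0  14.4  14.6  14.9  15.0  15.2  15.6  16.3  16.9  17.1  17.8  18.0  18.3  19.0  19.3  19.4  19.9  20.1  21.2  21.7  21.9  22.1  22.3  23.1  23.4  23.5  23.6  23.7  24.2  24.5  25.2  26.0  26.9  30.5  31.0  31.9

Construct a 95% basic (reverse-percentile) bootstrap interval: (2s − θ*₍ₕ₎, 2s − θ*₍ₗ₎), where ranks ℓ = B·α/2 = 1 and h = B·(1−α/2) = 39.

Percentile endpoints at ranks 1 and 39: θ*₍1₎ = 9.5, θ*₍39₎ = 31.0.
Basic interval reflects these around s:
  lower = 2 × 18.4 − 31.0 = 5.8
  upper = 2 × 18.4 − 9.5 = 27.3

(5.8, 27.3)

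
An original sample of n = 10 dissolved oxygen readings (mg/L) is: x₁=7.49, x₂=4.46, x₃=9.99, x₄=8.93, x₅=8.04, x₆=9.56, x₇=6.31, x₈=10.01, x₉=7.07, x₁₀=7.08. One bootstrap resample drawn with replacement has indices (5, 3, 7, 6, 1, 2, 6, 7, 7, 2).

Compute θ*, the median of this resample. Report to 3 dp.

θ* = 6.900

Resample values: 8.04, 9.99, 6.31, 9.56, 7.49, 4.46, 9.56, 6.31, 6.31, 4.46.
Sorted: 4.46, 4.46, 6.31, 6.31, 6.31, 7.49, 8.04, 9.56, 9.56, 9.99
Median = average of the two middle values = 6.900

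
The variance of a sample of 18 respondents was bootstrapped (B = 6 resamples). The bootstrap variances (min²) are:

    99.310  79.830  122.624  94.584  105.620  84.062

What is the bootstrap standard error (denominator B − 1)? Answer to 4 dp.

Bootstrap SE is the standard deviation of the 6 replicate variances.
Mean of replicates: (99.310 + 79.830 + 122.624 + 94.584 + 105.620 + 84.062) / 6 = 586.03000 / 6 = 97.67167
Sum of squared deviations: (+1.63833)² + (−17.84167)² + (+24.95233)² + (−3.08767)² + (+7.94833)² + (−13.60967)² = 1201.56086
Variance = 1201.56086 / 5 = 240.31217
SE* = √240.31217

SE* = 15.5020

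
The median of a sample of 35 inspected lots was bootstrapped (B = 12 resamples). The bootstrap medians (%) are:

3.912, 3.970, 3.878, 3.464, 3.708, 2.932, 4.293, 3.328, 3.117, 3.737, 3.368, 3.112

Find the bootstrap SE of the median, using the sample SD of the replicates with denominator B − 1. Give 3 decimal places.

SE* = 0.413

Bootstrap SE is the standard deviation of the 12 replicate medians.
Mean of replicates: (3.912 + 3.970 + 3.878 + 3.464 + 3.708 + 2.932 + 4.293 + 3.328 + 3.117 + 3.737 + 3.368 + 3.112) / 12 = 42.8190 / 12 = 3.5683
Sum of squared deviations: (+0.3437)² + (+0.4017)² + (+0.3097)² + (−0.1043)² + (+0.1397)² + (−0.6363)² + (+0.7247)² + (−0.2403)² + (−0.4513)² + (+0.1687)² + (−0.2003)² + (−0.4563)² = 1.8741
Variance = 1.8741 / 11 = 0.1704
SE* = √0.1704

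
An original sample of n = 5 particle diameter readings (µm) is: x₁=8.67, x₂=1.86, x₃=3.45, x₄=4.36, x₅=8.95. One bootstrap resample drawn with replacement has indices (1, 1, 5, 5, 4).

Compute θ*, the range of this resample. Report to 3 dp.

θ* = 4.590

Resample values: 8.67, 8.67, 8.95, 8.95, 4.36.
Range = 8.95 − 4.36 = 4.590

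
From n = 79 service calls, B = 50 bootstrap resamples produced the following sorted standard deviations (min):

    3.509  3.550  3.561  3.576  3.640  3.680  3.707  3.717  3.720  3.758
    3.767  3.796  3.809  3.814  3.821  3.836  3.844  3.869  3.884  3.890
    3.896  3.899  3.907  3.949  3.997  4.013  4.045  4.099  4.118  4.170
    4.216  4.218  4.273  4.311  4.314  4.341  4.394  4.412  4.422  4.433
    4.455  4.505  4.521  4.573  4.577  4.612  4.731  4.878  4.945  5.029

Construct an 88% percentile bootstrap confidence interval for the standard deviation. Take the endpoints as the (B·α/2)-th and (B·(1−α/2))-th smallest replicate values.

α = 0.12; lower rank = 50 × 0.060 = 3; upper rank = 50 × 0.940 = 47.
The 3rd smallest replicate is 3.561; the 47th is 4.731.

(3.561, 4.731)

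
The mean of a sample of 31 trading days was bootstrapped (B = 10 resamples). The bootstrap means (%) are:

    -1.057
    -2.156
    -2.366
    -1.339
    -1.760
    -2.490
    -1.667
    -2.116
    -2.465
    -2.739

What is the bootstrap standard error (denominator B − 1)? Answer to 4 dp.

SE* = 0.5443

Bootstrap SE is the standard deviation of the 10 replicate means.
Mean of replicates: ((-1.057) + (-2.156) + (-2.366) + (-1.339) + (-1.760) + (-2.490) + (-1.667) + (-2.116) + (-2.465) + (-2.739)) / 10 = -20.15500 / 10 = -2.01550
Sum of squared deviations: (+0.95850)² + (−0.14050)² + (−0.35050)² + (+0.67650)² + (+0.25550)² + (−0.47450)² + (+0.34850)² + (−0.10050)² + (−0.44950)² + (−0.72350)² = 2.66645
Variance = 2.66645 / 9 = 0.29627
SE* = √0.29627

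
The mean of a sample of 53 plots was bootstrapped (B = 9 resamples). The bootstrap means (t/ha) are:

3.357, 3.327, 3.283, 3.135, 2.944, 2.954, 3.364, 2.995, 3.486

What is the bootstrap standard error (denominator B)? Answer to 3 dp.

SE* = 0.191

Bootstrap SE is the standard deviation of the 9 replicate means.
Mean of replicates: (3.357 + 3.327 + 3.283 + 3.135 + 2.944 + 2.954 + 3.364 + 2.995 + 3.486) / 9 = 28.8450 / 9 = 3.2050
Sum of squared deviations: (+0.1520)² + (+0.1220)² + (+0.0780)² + (−0.0700)² + (−0.2610)² + (−0.2510)² + (+0.1590)² + (−0.2100)² + (+0.2810)² = 0.3284
Variance = 0.3284 / 9 = 0.0365
SE* = √0.0365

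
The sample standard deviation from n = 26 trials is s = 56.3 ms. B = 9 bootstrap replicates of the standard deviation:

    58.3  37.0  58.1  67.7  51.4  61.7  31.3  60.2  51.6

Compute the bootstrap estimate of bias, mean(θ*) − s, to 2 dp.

mean(θ*) = (58.3 + 37.0 + 58.1 + 67.7 + 51.4 + 61.7 + 31.3 + 60.2 + 51.6) / 9 = 53.033
bias = 53.033 − 56.3

bias = −3.27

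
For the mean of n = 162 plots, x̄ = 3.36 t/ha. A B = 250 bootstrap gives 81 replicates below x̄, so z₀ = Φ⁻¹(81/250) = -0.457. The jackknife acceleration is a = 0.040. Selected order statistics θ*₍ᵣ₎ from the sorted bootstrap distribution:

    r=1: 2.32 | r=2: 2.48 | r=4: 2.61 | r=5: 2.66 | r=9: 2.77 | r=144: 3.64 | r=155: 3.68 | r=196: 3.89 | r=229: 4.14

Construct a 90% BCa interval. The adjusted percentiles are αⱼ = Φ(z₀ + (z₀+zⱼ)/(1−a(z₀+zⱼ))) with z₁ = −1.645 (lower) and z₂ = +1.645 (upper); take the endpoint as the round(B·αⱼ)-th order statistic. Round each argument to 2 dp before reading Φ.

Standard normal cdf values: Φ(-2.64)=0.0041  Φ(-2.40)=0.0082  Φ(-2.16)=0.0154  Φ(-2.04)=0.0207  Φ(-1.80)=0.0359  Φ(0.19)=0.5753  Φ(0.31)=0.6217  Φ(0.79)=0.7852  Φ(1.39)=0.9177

(2.48, 3.89)

Lower: z₀ + z₁ = -0.457 + (-1.645) = -2.102; 1 − a(z₀+z₁) = 1 − (0.040)(-2.102) = 1.0841; argument = -0.457 + (-2.102)/1.0841 = -2.3960 → -2.40.
α₁ = Φ(-2.40) = 0.0082; rank = round(250 × 0.0082) = 2; θ*₍2₎ = 2.48.
Upper: z₀ + z₂ = 1.188; 1 − a(z₀+z₂) = 0.9525; argument = 0.7903 → 0.79; α₂ = 0.7852; rank = 196; θ*₍196₎ = 3.89.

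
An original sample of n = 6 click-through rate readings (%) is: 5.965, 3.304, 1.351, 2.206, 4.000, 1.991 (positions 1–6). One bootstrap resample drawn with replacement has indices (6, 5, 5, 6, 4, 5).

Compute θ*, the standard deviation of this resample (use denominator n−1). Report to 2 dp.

θ* = 1.06

Resample values: 1.991, 4.000, 4.000, 1.991, 2.206, 4.000.
Mean = 3.0313; sum of squared deviations = 5.6607
s² = 5.6607 / 5 = 1.1321
s = √1.1321 = 1.06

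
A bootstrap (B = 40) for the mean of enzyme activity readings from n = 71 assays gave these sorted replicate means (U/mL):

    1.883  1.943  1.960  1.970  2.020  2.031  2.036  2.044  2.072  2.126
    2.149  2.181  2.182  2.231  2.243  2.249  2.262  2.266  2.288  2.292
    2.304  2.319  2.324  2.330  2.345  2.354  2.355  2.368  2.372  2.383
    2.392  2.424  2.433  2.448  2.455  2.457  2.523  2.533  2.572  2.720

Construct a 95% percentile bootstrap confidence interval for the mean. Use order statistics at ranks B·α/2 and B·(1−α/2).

α = 0.05; lower rank = 40 × 0.025 = 1; upper rank = 40 × 0.975 = 39.
The 1st smallest replicate is 1.883; the 39th is 2.572.

(1.883, 2.572)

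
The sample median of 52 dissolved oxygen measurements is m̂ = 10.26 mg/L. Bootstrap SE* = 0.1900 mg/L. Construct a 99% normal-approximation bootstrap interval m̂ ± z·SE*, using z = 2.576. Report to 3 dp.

Margin = 2.576 × 0.1900 = 0.4894
Interval: 10.26 ± 0.4894

(9.771, 10.749)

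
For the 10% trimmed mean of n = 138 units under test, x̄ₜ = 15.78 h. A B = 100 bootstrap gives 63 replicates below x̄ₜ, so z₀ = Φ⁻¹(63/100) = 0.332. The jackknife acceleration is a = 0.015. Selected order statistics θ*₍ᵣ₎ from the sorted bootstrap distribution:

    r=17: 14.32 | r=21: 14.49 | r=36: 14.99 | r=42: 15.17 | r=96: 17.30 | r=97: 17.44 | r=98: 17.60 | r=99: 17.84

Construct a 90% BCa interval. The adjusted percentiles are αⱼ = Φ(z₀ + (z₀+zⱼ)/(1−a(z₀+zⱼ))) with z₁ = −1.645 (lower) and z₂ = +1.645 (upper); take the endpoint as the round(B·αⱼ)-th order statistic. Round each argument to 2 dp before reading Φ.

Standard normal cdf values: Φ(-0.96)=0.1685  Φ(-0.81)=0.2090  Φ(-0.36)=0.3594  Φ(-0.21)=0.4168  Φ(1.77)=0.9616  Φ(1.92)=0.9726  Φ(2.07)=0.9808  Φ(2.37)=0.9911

(14.32, 17.84)

Lower: z₀ + z₁ = 0.332 + (-1.645) = -1.313; 1 − a(z₀+z₁) = 1 − (0.015)(-1.313) = 1.0197; argument = 0.332 + (-1.313)/1.0197 = -0.9556 → -0.96.
α₁ = Φ(-0.96) = 0.1685; rank = round(100 × 0.1685) = 17; θ*₍17₎ = 14.32.
Upper: z₀ + z₂ = 1.977; 1 − a(z₀+z₂) = 0.9703; argument = 2.3694 → 2.37; α₂ = 0.9911; rank = 99; θ*₍99₎ = 17.84.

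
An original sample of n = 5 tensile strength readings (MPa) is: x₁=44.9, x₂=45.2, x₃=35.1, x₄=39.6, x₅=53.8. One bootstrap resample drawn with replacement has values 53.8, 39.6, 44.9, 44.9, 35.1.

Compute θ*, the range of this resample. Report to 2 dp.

θ* = 18.70

Range = 53.8 − 35.1 = 18.70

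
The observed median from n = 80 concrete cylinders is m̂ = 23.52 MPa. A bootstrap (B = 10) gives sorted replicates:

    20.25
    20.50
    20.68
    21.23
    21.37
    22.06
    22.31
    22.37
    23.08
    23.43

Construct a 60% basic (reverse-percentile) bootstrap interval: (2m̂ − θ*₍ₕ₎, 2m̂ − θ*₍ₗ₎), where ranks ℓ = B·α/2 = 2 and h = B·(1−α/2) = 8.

(24.67, 26.54)

Percentile endpoints at ranks 2 and 8: θ*₍2₎ = 20.50, θ*₍8₎ = 22.37.
Basic interval reflects these around m̂:
  lower = 2 × 23.52 − 22.37 = 24.67
  upper = 2 × 23.52 − 20.50 = 26.54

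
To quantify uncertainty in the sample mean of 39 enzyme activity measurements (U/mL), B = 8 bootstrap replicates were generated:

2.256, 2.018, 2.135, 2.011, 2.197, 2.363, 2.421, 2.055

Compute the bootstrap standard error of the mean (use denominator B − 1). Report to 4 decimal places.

Bootstrap SE is the standard deviation of the 8 replicate means.
Mean of replicates: (2.256 + 2.018 + 2.135 + 2.011 + 2.197 + 2.363 + 2.421 + 2.055) / 8 = 17.45600 / 8 = 2.18200
Sum of squared deviations: (+0.07400)² + (−0.16400)² + (−0.04700)² + (−0.17100)² + (+0.01500)² + (+0.18100)² + (+0.23900)² + (−0.12700)² = 0.17006
Variance = 0.17006 / 7 = 0.02429
SE* = √0.02429

SE* = 0.1559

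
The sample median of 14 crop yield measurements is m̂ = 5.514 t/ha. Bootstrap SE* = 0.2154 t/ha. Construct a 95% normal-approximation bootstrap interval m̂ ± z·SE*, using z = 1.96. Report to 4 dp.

Margin = 1.96 × 0.2154 = 0.42218
Interval: 5.514 ± 0.42218

(5.0918, 5.9362)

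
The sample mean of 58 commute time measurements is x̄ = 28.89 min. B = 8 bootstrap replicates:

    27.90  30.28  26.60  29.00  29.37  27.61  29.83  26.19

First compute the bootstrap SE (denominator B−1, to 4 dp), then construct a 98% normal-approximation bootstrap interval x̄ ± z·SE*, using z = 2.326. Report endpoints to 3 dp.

Mean of replicates = 28.3475; sum of squared deviations = 15.8563; SE* = √(15.8563/7) = 1.5051
Margin = 2.326 × 1.5051 = 3.5009
Interval: 28.89 ± 3.5009

(25.389, 32.391)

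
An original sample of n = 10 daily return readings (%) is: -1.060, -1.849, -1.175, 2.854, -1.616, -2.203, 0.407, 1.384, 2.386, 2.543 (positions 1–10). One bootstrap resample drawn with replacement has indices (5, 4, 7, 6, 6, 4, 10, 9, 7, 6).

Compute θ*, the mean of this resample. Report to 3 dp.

Resample values: -1.616, 2.854, 0.407, -2.203, -2.203, 2.854, 2.543, 2.386, 0.407, -2.203.
Mean = ((-1.616) + 2.854 + 0.407 + (-2.203) + (-2.203) + 2.854 + 2.543 + 2.386 + 0.407 + (-2.203)) / 10 = 3.2260 / 10 = 0.323

θ* = 0.323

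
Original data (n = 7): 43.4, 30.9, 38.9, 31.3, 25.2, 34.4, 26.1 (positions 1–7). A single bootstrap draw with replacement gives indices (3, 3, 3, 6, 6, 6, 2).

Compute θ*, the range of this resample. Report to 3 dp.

Resample values: 38.9, 38.9, 38.9, 34.4, 34.4, 34.4, 30.9.
Range = 38.9 − 30.9 = 8.000

θ* = 8.000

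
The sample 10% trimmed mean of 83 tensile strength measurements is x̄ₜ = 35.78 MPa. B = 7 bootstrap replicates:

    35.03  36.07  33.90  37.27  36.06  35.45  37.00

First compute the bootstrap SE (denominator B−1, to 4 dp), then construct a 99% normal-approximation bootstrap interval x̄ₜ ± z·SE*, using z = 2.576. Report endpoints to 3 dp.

(32.794, 38.766)

Mean of replicates = 35.8257; sum of squared deviations = 8.0622; SE* = √(8.0622/6) = 1.1592
Margin = 2.576 × 1.1592 = 2.9861
Interval: 35.78 ± 2.9861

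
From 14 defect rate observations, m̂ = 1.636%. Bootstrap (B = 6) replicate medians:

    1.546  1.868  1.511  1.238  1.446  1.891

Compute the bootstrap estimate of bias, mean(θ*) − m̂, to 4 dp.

bias = −0.0527

mean(θ*) = (1.546 + 1.868 + 1.511 + 1.238 + 1.446 + 1.891) / 6 = 1.58333
bias = 1.58333 − 1.636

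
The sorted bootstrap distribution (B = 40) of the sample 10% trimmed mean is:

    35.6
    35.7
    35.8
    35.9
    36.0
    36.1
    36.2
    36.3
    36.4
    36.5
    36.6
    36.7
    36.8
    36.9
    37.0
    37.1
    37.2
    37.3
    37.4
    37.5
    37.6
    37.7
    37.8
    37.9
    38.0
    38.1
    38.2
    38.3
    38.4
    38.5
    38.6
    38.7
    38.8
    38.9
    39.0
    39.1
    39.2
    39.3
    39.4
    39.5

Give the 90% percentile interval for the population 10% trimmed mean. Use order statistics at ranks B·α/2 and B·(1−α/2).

(35.7, 39.3)

α = 0.10; lower rank = 40 × 0.050 = 2; upper rank = 40 × 0.950 = 38.
The 2nd smallest replicate is 35.7; the 38th is 39.3.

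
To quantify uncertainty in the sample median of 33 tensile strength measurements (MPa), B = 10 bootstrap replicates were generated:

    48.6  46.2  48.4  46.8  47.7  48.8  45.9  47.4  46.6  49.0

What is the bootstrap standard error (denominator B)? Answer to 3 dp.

SE* = 1.074

Bootstrap SE is the standard deviation of the 10 replicate medians.
Mean of replicates: (48.6 + 46.2 + 48.4 + 46.8 + 47.7 + 48.8 + 45.9 + 47.4 + 46.6 + 49.0) / 10 = 475.4000 / 10 = 47.5400
Sum of squared deviations: (+1.0600)² + (−1.3400)² + (+0.8600)² + (−0.7400)² + (+0.1600)² + (+1.2600)² + (−1.6400)² + (−0.1400)² + (−0.9400)² + (+1.4600)² = 11.5440
Variance = 11.5440 / 10 = 1.1544
SE* = √1.1544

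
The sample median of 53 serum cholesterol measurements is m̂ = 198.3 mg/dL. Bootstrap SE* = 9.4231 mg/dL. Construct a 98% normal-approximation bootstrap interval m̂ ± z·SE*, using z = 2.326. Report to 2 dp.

Margin = 2.326 × 9.4231 = 21.918
Interval: 198.3 ± 21.918

(176.38, 220.22)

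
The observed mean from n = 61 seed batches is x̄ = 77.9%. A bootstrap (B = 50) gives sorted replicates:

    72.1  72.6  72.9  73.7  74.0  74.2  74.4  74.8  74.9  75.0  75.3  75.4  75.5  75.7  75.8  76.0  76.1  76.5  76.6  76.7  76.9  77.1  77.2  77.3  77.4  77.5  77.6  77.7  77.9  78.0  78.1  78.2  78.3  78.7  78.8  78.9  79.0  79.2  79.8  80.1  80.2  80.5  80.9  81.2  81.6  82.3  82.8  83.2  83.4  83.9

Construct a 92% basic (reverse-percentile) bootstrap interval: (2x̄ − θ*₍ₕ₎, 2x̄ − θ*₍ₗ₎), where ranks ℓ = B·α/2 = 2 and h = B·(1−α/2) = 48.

Percentile endpoints at ranks 2 and 48: θ*₍2₎ = 72.6, θ*₍48₎ = 83.2.
Basic interval reflects these around x̄:
  lower = 2 × 77.9 − 83.2 = 72.6
  upper = 2 × 77.9 − 72.6 = 83.2

(72.6, 83.2)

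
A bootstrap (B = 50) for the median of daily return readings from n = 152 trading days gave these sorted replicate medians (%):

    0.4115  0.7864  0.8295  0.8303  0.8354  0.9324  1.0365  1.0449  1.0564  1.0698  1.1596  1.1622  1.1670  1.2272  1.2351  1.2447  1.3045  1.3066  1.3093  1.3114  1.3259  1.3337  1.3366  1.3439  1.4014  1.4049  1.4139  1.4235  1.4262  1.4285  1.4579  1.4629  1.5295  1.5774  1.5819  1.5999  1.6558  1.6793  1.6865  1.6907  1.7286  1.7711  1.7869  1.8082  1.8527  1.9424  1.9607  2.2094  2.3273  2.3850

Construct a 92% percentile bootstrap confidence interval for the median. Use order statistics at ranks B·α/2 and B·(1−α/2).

(0.7864, 2.2094)

α = 0.08; lower rank = 50 × 0.040 = 2; upper rank = 50 × 0.960 = 48.
The 2nd smallest replicate is 0.7864; the 48th is 2.2094.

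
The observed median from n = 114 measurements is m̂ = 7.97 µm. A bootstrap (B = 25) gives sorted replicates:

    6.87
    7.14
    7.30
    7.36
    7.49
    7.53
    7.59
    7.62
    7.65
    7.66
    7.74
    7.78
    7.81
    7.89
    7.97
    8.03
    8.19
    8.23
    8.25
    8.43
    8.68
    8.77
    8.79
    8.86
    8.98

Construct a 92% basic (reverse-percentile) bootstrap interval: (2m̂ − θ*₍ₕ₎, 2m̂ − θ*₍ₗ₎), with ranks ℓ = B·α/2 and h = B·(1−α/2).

(7.08, 9.07)

Percentile endpoints at ranks 1 and 24: θ*₍1₎ = 6.87, θ*₍24₎ = 8.86.
Basic interval reflects these around m̂:
  lower = 2 × 7.97 − 8.86 = 7.08
  upper = 2 × 7.97 − 6.87 = 9.07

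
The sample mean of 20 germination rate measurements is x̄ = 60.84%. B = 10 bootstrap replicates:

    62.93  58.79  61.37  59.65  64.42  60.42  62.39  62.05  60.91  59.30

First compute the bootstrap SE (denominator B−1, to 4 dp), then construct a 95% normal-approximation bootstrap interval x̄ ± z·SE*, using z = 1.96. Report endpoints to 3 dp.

Mean of replicates = 61.2230; sum of squared deviations = 28.0366; SE* = √(28.0366/9) = 1.7650
Margin = 1.96 × 1.7650 = 3.4594
Interval: 60.84 ± 3.4594

(57.381, 64.299)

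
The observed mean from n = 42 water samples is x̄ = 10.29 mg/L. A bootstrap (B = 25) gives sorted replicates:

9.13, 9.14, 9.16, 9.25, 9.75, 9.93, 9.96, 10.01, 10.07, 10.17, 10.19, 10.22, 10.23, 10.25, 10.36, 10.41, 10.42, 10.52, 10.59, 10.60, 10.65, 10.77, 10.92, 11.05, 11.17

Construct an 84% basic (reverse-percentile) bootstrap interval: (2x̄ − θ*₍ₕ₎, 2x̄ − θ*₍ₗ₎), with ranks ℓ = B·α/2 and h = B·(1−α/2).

Percentile endpoints at ranks 2 and 23: θ*₍2₎ = 9.14, θ*₍23₎ = 10.92.
Basic interval reflects these around x̄:
  lower = 2 × 10.29 − 10.92 = 9.66
  upper = 2 × 10.29 − 9.14 = 11.44

(9.66, 11.44)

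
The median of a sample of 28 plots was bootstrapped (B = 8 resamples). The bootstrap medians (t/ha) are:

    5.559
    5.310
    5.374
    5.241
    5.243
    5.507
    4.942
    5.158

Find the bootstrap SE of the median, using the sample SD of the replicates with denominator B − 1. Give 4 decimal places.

SE* = 0.1964

Bootstrap SE is the standard deviation of the 8 replicate medians.
Mean of replicates: (5.559 + 5.310 + 5.374 + 5.241 + 5.243 + 5.507 + 4.942 + 5.158) / 8 = 42.33400 / 8 = 5.29175
Sum of squared deviations: (+0.26725)² + (+0.01825)² + (+0.08225)² + (−0.05075)² + (−0.04875)² + (+0.21525)² + (−0.34975)² + (−0.13375)² = 0.27002
Variance = 0.27002 / 7 = 0.03857
SE* = √0.03857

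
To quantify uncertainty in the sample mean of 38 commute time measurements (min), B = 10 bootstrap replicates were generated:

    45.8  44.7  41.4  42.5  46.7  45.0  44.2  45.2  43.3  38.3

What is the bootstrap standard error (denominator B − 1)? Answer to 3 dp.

SE* = 2.464

Bootstrap SE is the standard deviation of the 10 replicate means.
Mean of replicates: (45.8 + 44.7 + 41.4 + 42.5 + 46.7 + 45.0 + 44.2 + 45.2 + 43.3 + 38.3) / 10 = 437.1000 / 10 = 43.7100
Sum of squared deviations: (+2.0900)² + (+0.9900)² + (−2.3100)² + (−1.2100)² + (+2.9900)² + (+1.2900)² + (+0.4900)² + (+1.4900)² + (−0.4100)² + (−5.4100)² = 54.6490
Variance = 54.6490 / 9 = 6.0721
SE* = √6.0721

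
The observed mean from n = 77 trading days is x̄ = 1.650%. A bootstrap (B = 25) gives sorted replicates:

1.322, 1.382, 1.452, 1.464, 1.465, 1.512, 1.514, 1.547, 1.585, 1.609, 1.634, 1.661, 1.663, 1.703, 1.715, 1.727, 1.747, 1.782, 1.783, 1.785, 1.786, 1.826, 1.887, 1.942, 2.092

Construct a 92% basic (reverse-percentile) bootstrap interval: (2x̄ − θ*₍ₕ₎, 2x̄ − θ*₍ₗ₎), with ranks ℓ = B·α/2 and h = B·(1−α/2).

(1.358, 1.978)

Percentile endpoints at ranks 1 and 24: θ*₍1₎ = 1.322, θ*₍24₎ = 1.942.
Basic interval reflects these around x̄:
  lower = 2 × 1.650 − 1.942 = 1.358
  upper = 2 × 1.650 − 1.322 = 1.978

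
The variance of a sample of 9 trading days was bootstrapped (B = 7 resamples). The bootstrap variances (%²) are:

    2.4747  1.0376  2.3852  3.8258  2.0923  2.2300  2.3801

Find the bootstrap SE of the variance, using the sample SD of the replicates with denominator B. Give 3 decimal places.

SE* = 0.756

Bootstrap SE is the standard deviation of the 7 replicate variances.
Mean of replicates: (2.4747 + 1.0376 + 2.3852 + 3.8258 + 2.0923 + 2.2300 + 2.3801) / 7 = 16.42570 / 7 = 2.34653
Sum of squared deviations: (+0.12817)² + (−1.30893)² + (+0.03867)² + (+1.47927)² + (−0.25423)² + (−0.11653)² + (+0.03357)² = 3.99880
Variance = 3.99880 / 7 = 0.57126
SE* = √0.57126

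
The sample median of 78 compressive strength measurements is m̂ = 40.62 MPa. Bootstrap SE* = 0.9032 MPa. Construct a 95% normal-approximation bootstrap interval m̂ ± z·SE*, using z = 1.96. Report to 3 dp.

(38.850, 42.390)

Margin = 1.96 × 0.9032 = 1.7703
Interval: 40.62 ± 1.7703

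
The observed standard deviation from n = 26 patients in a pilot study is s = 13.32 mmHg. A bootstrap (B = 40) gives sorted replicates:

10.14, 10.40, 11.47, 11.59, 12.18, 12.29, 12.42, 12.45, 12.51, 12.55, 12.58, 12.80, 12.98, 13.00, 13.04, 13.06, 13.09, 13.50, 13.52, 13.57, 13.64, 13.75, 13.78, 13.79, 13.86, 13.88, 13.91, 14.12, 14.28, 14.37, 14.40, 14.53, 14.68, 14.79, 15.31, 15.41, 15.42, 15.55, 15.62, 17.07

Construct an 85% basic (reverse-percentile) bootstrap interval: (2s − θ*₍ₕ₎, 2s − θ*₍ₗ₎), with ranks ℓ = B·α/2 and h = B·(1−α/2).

(11.22, 15.17)

Percentile endpoints at ranks 3 and 37: θ*₍3₎ = 11.47, θ*₍37₎ = 15.42.
Basic interval reflects these around s:
  lower = 2 × 13.32 − 15.42 = 11.22
  upper = 2 × 13.32 − 11.47 = 15.17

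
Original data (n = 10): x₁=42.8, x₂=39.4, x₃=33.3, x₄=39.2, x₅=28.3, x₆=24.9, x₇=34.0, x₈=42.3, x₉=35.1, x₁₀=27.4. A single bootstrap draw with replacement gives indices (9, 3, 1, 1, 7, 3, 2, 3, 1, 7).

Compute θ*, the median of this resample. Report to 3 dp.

Resample values: 35.1, 33.3, 42.8, 42.8, 34.0, 33.3, 39.4, 33.3, 42.8, 34.0.
Sorted: 33.3, 33.3, 33.3, 34.0, 34.0, 35.1, 39.4, 42.8, 42.8, 42.8
Median = average of the two middle values = 34.550

θ* = 34.550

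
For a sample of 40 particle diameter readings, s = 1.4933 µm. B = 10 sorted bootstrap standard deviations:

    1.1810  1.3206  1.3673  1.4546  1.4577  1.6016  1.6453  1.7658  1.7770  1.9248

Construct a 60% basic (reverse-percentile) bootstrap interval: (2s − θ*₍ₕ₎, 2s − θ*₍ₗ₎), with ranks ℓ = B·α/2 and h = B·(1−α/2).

(1.2208, 1.6660)

Percentile endpoints at ranks 2 and 8: θ*₍2₎ = 1.3206, θ*₍8₎ = 1.7658.
Basic interval reflects these around s:
  lower = 2 × 1.4933 − 1.7658 = 1.2208
  upper = 2 × 1.4933 − 1.3206 = 1.6660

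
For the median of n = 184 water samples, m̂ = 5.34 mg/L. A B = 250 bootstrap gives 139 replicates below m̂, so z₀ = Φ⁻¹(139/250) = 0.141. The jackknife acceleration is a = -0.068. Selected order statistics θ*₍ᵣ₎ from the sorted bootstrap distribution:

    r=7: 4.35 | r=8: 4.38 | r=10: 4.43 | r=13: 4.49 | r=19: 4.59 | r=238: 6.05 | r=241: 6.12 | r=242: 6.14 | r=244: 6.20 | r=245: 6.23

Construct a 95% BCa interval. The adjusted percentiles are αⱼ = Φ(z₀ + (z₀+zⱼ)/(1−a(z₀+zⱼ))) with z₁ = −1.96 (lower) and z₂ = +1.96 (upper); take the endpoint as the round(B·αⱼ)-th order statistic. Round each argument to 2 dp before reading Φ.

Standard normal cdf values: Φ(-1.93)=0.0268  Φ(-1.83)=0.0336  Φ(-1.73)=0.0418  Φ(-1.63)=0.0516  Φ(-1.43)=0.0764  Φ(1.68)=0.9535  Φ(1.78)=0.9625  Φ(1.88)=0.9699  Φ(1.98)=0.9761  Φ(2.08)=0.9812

Lower: z₀ + z₁ = 0.141 + (-1.960) = -1.819; 1 − a(z₀+z₁) = 1 − (-0.068)(-1.819) = 0.8763; argument = 0.141 + (-1.819)/0.8763 = -1.9348 → -1.93.
α₁ = Φ(-1.93) = 0.0268; rank = round(250 × 0.0268) = 7; θ*₍7₎ = 4.35.
Upper: z₀ + z₂ = 2.101; 1 − a(z₀+z₂) = 1.1429; argument = 1.9794 → 1.98; α₂ = 0.9761; rank = 244; θ*₍244₎ = 6.20.

(4.35, 6.20)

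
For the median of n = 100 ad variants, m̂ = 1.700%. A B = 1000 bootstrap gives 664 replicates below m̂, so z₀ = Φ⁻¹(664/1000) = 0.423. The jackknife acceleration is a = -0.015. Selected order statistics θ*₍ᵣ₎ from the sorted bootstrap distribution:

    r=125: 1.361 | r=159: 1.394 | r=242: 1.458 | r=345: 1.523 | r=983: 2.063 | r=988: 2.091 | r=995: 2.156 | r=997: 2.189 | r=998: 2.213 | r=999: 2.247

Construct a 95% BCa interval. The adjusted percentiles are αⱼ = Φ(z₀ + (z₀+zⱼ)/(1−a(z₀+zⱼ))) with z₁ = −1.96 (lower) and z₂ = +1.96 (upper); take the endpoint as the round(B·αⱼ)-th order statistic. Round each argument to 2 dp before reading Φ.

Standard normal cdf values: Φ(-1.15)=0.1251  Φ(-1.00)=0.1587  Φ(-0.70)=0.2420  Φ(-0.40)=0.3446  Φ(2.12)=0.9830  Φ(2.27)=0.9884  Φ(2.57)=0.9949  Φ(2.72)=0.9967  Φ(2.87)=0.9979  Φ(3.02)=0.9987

Lower: z₀ + z₁ = 0.423 + (-1.960) = -1.537; 1 − a(z₀+z₁) = 1 − (-0.015)(-1.537) = 0.9769; argument = 0.423 + (-1.537)/0.9769 = -1.1503 → -1.15.
α₁ = Φ(-1.15) = 0.1251; rank = round(1000 × 0.1251) = 125; θ*₍125₎ = 1.361.
Upper: z₀ + z₂ = 2.383; 1 − a(z₀+z₂) = 1.0357; argument = 2.7238 → 2.72; α₂ = 0.9967; rank = 997; θ*₍997₎ = 2.189.

(1.361, 2.189)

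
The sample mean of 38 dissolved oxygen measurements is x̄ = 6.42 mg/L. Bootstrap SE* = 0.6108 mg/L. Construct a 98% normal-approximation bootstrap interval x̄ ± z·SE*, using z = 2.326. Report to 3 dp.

(4.999, 7.841)

Margin = 2.326 × 0.6108 = 1.4207
Interval: 6.42 ± 1.4207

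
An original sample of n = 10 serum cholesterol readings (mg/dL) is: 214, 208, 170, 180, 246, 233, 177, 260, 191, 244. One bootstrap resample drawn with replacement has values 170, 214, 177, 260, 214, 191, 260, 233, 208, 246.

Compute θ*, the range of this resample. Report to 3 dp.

θ* = 90.000

Range = 260 − 170 = 90.000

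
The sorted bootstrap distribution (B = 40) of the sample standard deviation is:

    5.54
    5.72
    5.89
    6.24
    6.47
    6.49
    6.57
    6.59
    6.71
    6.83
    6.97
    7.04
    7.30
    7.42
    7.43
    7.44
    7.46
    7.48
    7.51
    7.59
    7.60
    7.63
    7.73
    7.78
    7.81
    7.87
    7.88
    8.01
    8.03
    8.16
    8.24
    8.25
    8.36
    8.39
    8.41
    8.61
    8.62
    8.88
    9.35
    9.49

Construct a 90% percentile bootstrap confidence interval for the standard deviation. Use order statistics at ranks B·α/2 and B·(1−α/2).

(5.72, 8.88)

α = 0.10; lower rank = 40 × 0.050 = 2; upper rank = 40 × 0.950 = 38.
The 2nd smallest replicate is 5.72; the 38th is 8.88.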